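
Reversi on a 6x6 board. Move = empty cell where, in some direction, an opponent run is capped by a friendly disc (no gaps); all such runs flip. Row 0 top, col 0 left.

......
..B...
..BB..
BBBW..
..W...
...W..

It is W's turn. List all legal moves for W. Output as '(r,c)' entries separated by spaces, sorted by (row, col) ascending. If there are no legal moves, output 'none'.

Answer: (0,2) (1,1) (1,3) (2,0)

Derivation:
(0,1): no bracket -> illegal
(0,2): flips 3 -> legal
(0,3): no bracket -> illegal
(1,1): flips 1 -> legal
(1,3): flips 1 -> legal
(1,4): no bracket -> illegal
(2,0): flips 1 -> legal
(2,1): no bracket -> illegal
(2,4): no bracket -> illegal
(3,4): no bracket -> illegal
(4,0): no bracket -> illegal
(4,1): no bracket -> illegal
(4,3): no bracket -> illegal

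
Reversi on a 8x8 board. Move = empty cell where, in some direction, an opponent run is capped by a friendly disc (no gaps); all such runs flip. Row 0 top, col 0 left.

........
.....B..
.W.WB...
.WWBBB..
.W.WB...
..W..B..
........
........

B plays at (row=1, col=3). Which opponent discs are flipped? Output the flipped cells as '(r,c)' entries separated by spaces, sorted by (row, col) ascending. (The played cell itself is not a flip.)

Answer: (2,3)

Derivation:
Dir NW: first cell '.' (not opp) -> no flip
Dir N: first cell '.' (not opp) -> no flip
Dir NE: first cell '.' (not opp) -> no flip
Dir W: first cell '.' (not opp) -> no flip
Dir E: first cell '.' (not opp) -> no flip
Dir SW: first cell '.' (not opp) -> no flip
Dir S: opp run (2,3) capped by B -> flip
Dir SE: first cell 'B' (not opp) -> no flip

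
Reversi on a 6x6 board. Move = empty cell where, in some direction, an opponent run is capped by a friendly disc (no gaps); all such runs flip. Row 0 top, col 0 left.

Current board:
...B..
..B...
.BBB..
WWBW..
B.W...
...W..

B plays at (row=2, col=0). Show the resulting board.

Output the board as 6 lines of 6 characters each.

Answer: ...B..
..B...
BBBB..
BWBW..
B.W...
...W..

Derivation:
Place B at (2,0); scan 8 dirs for brackets.
Dir NW: edge -> no flip
Dir N: first cell '.' (not opp) -> no flip
Dir NE: first cell '.' (not opp) -> no flip
Dir W: edge -> no flip
Dir E: first cell 'B' (not opp) -> no flip
Dir SW: edge -> no flip
Dir S: opp run (3,0) capped by B -> flip
Dir SE: opp run (3,1) (4,2) (5,3), next=edge -> no flip
All flips: (3,0)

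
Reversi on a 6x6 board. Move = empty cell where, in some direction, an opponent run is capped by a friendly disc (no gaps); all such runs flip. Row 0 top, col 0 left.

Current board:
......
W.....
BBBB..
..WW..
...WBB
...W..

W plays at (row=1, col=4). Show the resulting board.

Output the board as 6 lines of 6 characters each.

Place W at (1,4); scan 8 dirs for brackets.
Dir NW: first cell '.' (not opp) -> no flip
Dir N: first cell '.' (not opp) -> no flip
Dir NE: first cell '.' (not opp) -> no flip
Dir W: first cell '.' (not opp) -> no flip
Dir E: first cell '.' (not opp) -> no flip
Dir SW: opp run (2,3) capped by W -> flip
Dir S: first cell '.' (not opp) -> no flip
Dir SE: first cell '.' (not opp) -> no flip
All flips: (2,3)

Answer: ......
W...W.
BBBW..
..WW..
...WBB
...W..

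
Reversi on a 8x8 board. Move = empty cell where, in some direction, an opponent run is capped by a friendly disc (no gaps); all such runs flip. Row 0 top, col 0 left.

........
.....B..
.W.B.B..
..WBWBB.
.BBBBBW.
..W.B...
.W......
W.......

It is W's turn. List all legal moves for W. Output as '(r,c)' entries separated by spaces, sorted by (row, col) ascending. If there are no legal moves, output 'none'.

Answer: (1,2) (1,4) (1,6) (2,4) (2,6) (3,0) (3,7) (4,0) (5,0) (5,6) (6,4) (6,5)

Derivation:
(0,4): no bracket -> illegal
(0,5): no bracket -> illegal
(0,6): no bracket -> illegal
(1,2): flips 1 -> legal
(1,3): no bracket -> illegal
(1,4): flips 1 -> legal
(1,6): flips 1 -> legal
(2,2): no bracket -> illegal
(2,4): flips 1 -> legal
(2,6): flips 1 -> legal
(2,7): no bracket -> illegal
(3,0): flips 1 -> legal
(3,1): no bracket -> illegal
(3,7): flips 2 -> legal
(4,0): flips 5 -> legal
(4,7): no bracket -> illegal
(5,0): flips 1 -> legal
(5,1): no bracket -> illegal
(5,3): no bracket -> illegal
(5,5): no bracket -> illegal
(5,6): flips 1 -> legal
(6,3): no bracket -> illegal
(6,4): flips 2 -> legal
(6,5): flips 2 -> legal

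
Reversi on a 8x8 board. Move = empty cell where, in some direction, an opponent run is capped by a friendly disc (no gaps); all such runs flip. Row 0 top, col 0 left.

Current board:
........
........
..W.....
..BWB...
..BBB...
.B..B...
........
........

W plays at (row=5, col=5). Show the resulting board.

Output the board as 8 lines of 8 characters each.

Answer: ........
........
..W.....
..BWB...
..BBW...
.B..BW..
........
........

Derivation:
Place W at (5,5); scan 8 dirs for brackets.
Dir NW: opp run (4,4) capped by W -> flip
Dir N: first cell '.' (not opp) -> no flip
Dir NE: first cell '.' (not opp) -> no flip
Dir W: opp run (5,4), next='.' -> no flip
Dir E: first cell '.' (not opp) -> no flip
Dir SW: first cell '.' (not opp) -> no flip
Dir S: first cell '.' (not opp) -> no flip
Dir SE: first cell '.' (not opp) -> no flip
All flips: (4,4)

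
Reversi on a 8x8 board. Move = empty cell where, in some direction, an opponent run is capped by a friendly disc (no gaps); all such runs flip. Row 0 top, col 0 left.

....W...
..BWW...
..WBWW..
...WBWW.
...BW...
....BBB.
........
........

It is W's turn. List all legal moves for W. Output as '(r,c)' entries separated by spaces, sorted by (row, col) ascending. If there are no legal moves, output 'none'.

Answer: (0,2) (1,1) (3,2) (4,2) (5,2) (5,3) (6,4) (6,6)

Derivation:
(0,1): no bracket -> illegal
(0,2): flips 1 -> legal
(0,3): no bracket -> illegal
(1,1): flips 1 -> legal
(2,1): no bracket -> illegal
(3,2): flips 1 -> legal
(4,2): flips 1 -> legal
(4,5): no bracket -> illegal
(4,6): no bracket -> illegal
(4,7): no bracket -> illegal
(5,2): flips 2 -> legal
(5,3): flips 1 -> legal
(5,7): no bracket -> illegal
(6,3): no bracket -> illegal
(6,4): flips 1 -> legal
(6,5): no bracket -> illegal
(6,6): flips 1 -> legal
(6,7): no bracket -> illegal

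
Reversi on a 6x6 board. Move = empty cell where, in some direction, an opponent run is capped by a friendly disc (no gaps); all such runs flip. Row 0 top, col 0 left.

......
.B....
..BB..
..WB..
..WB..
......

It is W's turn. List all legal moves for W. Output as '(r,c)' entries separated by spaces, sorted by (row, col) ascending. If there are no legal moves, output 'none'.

Answer: (1,2) (1,4) (2,4) (3,4) (4,4) (5,4)

Derivation:
(0,0): no bracket -> illegal
(0,1): no bracket -> illegal
(0,2): no bracket -> illegal
(1,0): no bracket -> illegal
(1,2): flips 1 -> legal
(1,3): no bracket -> illegal
(1,4): flips 1 -> legal
(2,0): no bracket -> illegal
(2,1): no bracket -> illegal
(2,4): flips 1 -> legal
(3,1): no bracket -> illegal
(3,4): flips 1 -> legal
(4,4): flips 1 -> legal
(5,2): no bracket -> illegal
(5,3): no bracket -> illegal
(5,4): flips 1 -> legal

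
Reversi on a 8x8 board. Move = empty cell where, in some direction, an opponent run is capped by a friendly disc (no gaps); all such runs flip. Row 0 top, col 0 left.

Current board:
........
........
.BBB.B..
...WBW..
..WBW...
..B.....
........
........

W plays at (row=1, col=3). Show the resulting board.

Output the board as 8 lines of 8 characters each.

Answer: ........
...W....
.BBW.B..
...WBW..
..WBW...
..B.....
........
........

Derivation:
Place W at (1,3); scan 8 dirs for brackets.
Dir NW: first cell '.' (not opp) -> no flip
Dir N: first cell '.' (not opp) -> no flip
Dir NE: first cell '.' (not opp) -> no flip
Dir W: first cell '.' (not opp) -> no flip
Dir E: first cell '.' (not opp) -> no flip
Dir SW: opp run (2,2), next='.' -> no flip
Dir S: opp run (2,3) capped by W -> flip
Dir SE: first cell '.' (not opp) -> no flip
All flips: (2,3)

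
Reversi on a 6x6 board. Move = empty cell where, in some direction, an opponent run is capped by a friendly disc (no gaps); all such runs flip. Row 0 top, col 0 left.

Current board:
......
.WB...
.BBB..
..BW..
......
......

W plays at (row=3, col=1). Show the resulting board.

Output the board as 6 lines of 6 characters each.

Place W at (3,1); scan 8 dirs for brackets.
Dir NW: first cell '.' (not opp) -> no flip
Dir N: opp run (2,1) capped by W -> flip
Dir NE: opp run (2,2), next='.' -> no flip
Dir W: first cell '.' (not opp) -> no flip
Dir E: opp run (3,2) capped by W -> flip
Dir SW: first cell '.' (not opp) -> no flip
Dir S: first cell '.' (not opp) -> no flip
Dir SE: first cell '.' (not opp) -> no flip
All flips: (2,1) (3,2)

Answer: ......
.WB...
.WBB..
.WWW..
......
......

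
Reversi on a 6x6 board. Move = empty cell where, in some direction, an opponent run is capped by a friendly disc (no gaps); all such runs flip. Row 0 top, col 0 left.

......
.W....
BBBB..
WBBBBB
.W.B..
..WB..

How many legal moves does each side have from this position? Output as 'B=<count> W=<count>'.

Answer: B=6 W=6

Derivation:
-- B to move --
(0,0): flips 1 -> legal
(0,1): flips 1 -> legal
(0,2): flips 1 -> legal
(1,0): no bracket -> illegal
(1,2): no bracket -> illegal
(4,0): flips 1 -> legal
(4,2): no bracket -> illegal
(5,0): flips 1 -> legal
(5,1): flips 2 -> legal
B mobility = 6
-- W to move --
(1,0): flips 1 -> legal
(1,2): flips 1 -> legal
(1,3): no bracket -> illegal
(1,4): flips 2 -> legal
(2,4): no bracket -> illegal
(2,5): flips 2 -> legal
(4,0): no bracket -> illegal
(4,2): no bracket -> illegal
(4,4): flips 2 -> legal
(4,5): no bracket -> illegal
(5,4): flips 1 -> legal
W mobility = 6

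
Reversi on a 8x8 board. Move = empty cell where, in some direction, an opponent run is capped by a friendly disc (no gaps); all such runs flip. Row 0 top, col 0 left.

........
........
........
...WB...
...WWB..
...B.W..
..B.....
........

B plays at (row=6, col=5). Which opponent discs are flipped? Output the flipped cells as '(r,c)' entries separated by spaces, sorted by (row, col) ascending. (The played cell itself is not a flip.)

Dir NW: first cell '.' (not opp) -> no flip
Dir N: opp run (5,5) capped by B -> flip
Dir NE: first cell '.' (not opp) -> no flip
Dir W: first cell '.' (not opp) -> no flip
Dir E: first cell '.' (not opp) -> no flip
Dir SW: first cell '.' (not opp) -> no flip
Dir S: first cell '.' (not opp) -> no flip
Dir SE: first cell '.' (not opp) -> no flip

Answer: (5,5)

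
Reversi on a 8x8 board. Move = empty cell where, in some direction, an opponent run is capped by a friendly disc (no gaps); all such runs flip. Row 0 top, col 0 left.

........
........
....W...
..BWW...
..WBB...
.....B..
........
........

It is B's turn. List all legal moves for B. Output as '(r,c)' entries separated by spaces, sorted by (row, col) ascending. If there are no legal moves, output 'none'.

Answer: (1,4) (2,2) (2,3) (2,5) (3,5) (4,1) (5,2)

Derivation:
(1,3): no bracket -> illegal
(1,4): flips 2 -> legal
(1,5): no bracket -> illegal
(2,2): flips 1 -> legal
(2,3): flips 1 -> legal
(2,5): flips 1 -> legal
(3,1): no bracket -> illegal
(3,5): flips 2 -> legal
(4,1): flips 1 -> legal
(4,5): no bracket -> illegal
(5,1): no bracket -> illegal
(5,2): flips 1 -> legal
(5,3): no bracket -> illegal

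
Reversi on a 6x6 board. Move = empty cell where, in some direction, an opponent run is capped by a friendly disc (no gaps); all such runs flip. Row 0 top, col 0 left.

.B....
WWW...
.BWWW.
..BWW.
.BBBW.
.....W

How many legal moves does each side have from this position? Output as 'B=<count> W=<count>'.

-- B to move --
(0,0): no bracket -> illegal
(0,2): flips 2 -> legal
(0,3): flips 1 -> legal
(1,3): flips 2 -> legal
(1,4): flips 1 -> legal
(1,5): flips 2 -> legal
(2,0): no bracket -> illegal
(2,5): flips 4 -> legal
(3,1): no bracket -> illegal
(3,5): flips 2 -> legal
(4,5): flips 4 -> legal
(5,3): no bracket -> illegal
(5,4): no bracket -> illegal
B mobility = 8
-- W to move --
(0,0): no bracket -> illegal
(0,2): no bracket -> illegal
(2,0): flips 1 -> legal
(3,0): flips 1 -> legal
(3,1): flips 2 -> legal
(4,0): flips 3 -> legal
(5,0): flips 2 -> legal
(5,1): flips 1 -> legal
(5,2): flips 3 -> legal
(5,3): flips 1 -> legal
(5,4): flips 3 -> legal
W mobility = 9

Answer: B=8 W=9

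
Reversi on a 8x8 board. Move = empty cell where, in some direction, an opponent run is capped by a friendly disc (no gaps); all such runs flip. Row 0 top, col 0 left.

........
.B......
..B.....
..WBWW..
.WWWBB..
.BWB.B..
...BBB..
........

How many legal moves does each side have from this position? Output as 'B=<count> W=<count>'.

-- B to move --
(2,1): no bracket -> illegal
(2,3): flips 1 -> legal
(2,4): flips 1 -> legal
(2,5): flips 1 -> legal
(2,6): flips 1 -> legal
(3,0): flips 2 -> legal
(3,1): flips 3 -> legal
(3,6): flips 2 -> legal
(4,0): flips 3 -> legal
(4,6): no bracket -> illegal
(5,0): no bracket -> illegal
(5,4): no bracket -> illegal
(6,1): no bracket -> illegal
(6,2): flips 3 -> legal
B mobility = 9
-- W to move --
(0,0): no bracket -> illegal
(0,1): no bracket -> illegal
(0,2): no bracket -> illegal
(1,0): no bracket -> illegal
(1,2): flips 1 -> legal
(1,3): no bracket -> illegal
(2,0): no bracket -> illegal
(2,1): no bracket -> illegal
(2,3): flips 1 -> legal
(2,4): flips 1 -> legal
(3,1): no bracket -> illegal
(3,6): no bracket -> illegal
(4,0): no bracket -> illegal
(4,6): flips 2 -> legal
(5,0): flips 1 -> legal
(5,4): flips 2 -> legal
(5,6): flips 1 -> legal
(6,0): flips 1 -> legal
(6,1): flips 1 -> legal
(6,2): flips 2 -> legal
(6,6): no bracket -> illegal
(7,2): no bracket -> illegal
(7,3): flips 2 -> legal
(7,4): flips 1 -> legal
(7,5): flips 5 -> legal
(7,6): no bracket -> illegal
W mobility = 13

Answer: B=9 W=13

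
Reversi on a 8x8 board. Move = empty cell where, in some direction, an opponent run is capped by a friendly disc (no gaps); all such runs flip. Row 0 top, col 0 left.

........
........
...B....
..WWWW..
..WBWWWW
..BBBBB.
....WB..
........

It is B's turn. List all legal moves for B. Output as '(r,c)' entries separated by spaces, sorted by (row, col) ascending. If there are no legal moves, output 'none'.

Answer: (2,1) (2,2) (2,4) (2,5) (2,6) (3,1) (3,6) (3,7) (4,1) (6,3) (7,3) (7,4) (7,5)

Derivation:
(2,1): flips 1 -> legal
(2,2): flips 4 -> legal
(2,4): flips 2 -> legal
(2,5): flips 3 -> legal
(2,6): flips 2 -> legal
(3,1): flips 1 -> legal
(3,6): flips 2 -> legal
(3,7): flips 1 -> legal
(4,1): flips 2 -> legal
(5,1): no bracket -> illegal
(5,7): no bracket -> illegal
(6,3): flips 1 -> legal
(7,3): flips 1 -> legal
(7,4): flips 1 -> legal
(7,5): flips 1 -> legal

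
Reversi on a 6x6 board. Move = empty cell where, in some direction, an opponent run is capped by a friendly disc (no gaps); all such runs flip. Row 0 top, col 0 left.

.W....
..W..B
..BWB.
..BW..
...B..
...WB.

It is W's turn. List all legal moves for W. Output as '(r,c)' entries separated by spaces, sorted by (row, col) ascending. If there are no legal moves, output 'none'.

(0,4): no bracket -> illegal
(0,5): no bracket -> illegal
(1,1): flips 1 -> legal
(1,3): no bracket -> illegal
(1,4): no bracket -> illegal
(2,1): flips 1 -> legal
(2,5): flips 1 -> legal
(3,1): flips 1 -> legal
(3,4): no bracket -> illegal
(3,5): no bracket -> illegal
(4,1): flips 1 -> legal
(4,2): flips 2 -> legal
(4,4): no bracket -> illegal
(4,5): no bracket -> illegal
(5,2): no bracket -> illegal
(5,5): flips 1 -> legal

Answer: (1,1) (2,1) (2,5) (3,1) (4,1) (4,2) (5,5)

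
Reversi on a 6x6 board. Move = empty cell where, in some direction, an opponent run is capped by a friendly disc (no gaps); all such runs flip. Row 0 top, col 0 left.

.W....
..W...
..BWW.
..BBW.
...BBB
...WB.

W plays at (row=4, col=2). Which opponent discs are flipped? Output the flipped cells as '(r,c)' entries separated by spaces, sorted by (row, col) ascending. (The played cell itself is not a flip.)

Dir NW: first cell '.' (not opp) -> no flip
Dir N: opp run (3,2) (2,2) capped by W -> flip
Dir NE: opp run (3,3) capped by W -> flip
Dir W: first cell '.' (not opp) -> no flip
Dir E: opp run (4,3) (4,4) (4,5), next=edge -> no flip
Dir SW: first cell '.' (not opp) -> no flip
Dir S: first cell '.' (not opp) -> no flip
Dir SE: first cell 'W' (not opp) -> no flip

Answer: (2,2) (3,2) (3,3)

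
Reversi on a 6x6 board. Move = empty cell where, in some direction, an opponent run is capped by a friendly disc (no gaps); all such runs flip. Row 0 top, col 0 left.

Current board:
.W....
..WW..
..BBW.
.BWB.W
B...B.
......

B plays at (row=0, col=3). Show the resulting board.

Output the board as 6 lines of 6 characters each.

Answer: .W.B..
..WB..
..BBW.
.BWB.W
B...B.
......

Derivation:
Place B at (0,3); scan 8 dirs for brackets.
Dir NW: edge -> no flip
Dir N: edge -> no flip
Dir NE: edge -> no flip
Dir W: first cell '.' (not opp) -> no flip
Dir E: first cell '.' (not opp) -> no flip
Dir SW: opp run (1,2), next='.' -> no flip
Dir S: opp run (1,3) capped by B -> flip
Dir SE: first cell '.' (not opp) -> no flip
All flips: (1,3)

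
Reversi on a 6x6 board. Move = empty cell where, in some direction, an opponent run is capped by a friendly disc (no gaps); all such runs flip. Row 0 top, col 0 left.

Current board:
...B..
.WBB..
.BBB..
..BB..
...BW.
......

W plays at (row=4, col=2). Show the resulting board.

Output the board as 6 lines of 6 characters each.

Place W at (4,2); scan 8 dirs for brackets.
Dir NW: first cell '.' (not opp) -> no flip
Dir N: opp run (3,2) (2,2) (1,2), next='.' -> no flip
Dir NE: opp run (3,3), next='.' -> no flip
Dir W: first cell '.' (not opp) -> no flip
Dir E: opp run (4,3) capped by W -> flip
Dir SW: first cell '.' (not opp) -> no flip
Dir S: first cell '.' (not opp) -> no flip
Dir SE: first cell '.' (not opp) -> no flip
All flips: (4,3)

Answer: ...B..
.WBB..
.BBB..
..BB..
..WWW.
......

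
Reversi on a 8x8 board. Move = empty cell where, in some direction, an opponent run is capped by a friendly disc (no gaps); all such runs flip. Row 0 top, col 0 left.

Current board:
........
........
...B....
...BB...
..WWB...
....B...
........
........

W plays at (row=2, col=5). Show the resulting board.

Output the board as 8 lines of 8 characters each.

Answer: ........
........
...B.W..
...BW...
..WWB...
....B...
........
........

Derivation:
Place W at (2,5); scan 8 dirs for brackets.
Dir NW: first cell '.' (not opp) -> no flip
Dir N: first cell '.' (not opp) -> no flip
Dir NE: first cell '.' (not opp) -> no flip
Dir W: first cell '.' (not opp) -> no flip
Dir E: first cell '.' (not opp) -> no flip
Dir SW: opp run (3,4) capped by W -> flip
Dir S: first cell '.' (not opp) -> no flip
Dir SE: first cell '.' (not opp) -> no flip
All flips: (3,4)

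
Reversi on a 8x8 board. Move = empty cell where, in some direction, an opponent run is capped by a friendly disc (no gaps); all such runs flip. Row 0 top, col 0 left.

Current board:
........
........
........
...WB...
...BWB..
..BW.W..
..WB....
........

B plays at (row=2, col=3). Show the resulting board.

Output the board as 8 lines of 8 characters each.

Place B at (2,3); scan 8 dirs for brackets.
Dir NW: first cell '.' (not opp) -> no flip
Dir N: first cell '.' (not opp) -> no flip
Dir NE: first cell '.' (not opp) -> no flip
Dir W: first cell '.' (not opp) -> no flip
Dir E: first cell '.' (not opp) -> no flip
Dir SW: first cell '.' (not opp) -> no flip
Dir S: opp run (3,3) capped by B -> flip
Dir SE: first cell 'B' (not opp) -> no flip
All flips: (3,3)

Answer: ........
........
...B....
...BB...
...BWB..
..BW.W..
..WB....
........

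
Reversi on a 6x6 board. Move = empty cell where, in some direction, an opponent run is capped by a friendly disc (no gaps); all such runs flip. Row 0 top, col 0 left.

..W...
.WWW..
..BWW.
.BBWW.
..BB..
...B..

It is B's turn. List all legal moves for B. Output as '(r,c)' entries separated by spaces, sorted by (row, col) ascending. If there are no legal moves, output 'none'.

(0,0): flips 1 -> legal
(0,1): no bracket -> illegal
(0,3): flips 3 -> legal
(0,4): flips 1 -> legal
(1,0): no bracket -> illegal
(1,4): flips 1 -> legal
(1,5): flips 2 -> legal
(2,0): no bracket -> illegal
(2,1): no bracket -> illegal
(2,5): flips 3 -> legal
(3,5): flips 2 -> legal
(4,4): flips 1 -> legal
(4,5): no bracket -> illegal

Answer: (0,0) (0,3) (0,4) (1,4) (1,5) (2,5) (3,5) (4,4)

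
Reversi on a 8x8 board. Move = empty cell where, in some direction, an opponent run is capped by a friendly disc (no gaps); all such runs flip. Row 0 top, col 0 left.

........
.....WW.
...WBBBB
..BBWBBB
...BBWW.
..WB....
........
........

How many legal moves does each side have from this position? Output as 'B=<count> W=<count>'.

-- B to move --
(0,4): flips 1 -> legal
(0,5): flips 2 -> legal
(0,6): flips 2 -> legal
(0,7): flips 1 -> legal
(1,2): no bracket -> illegal
(1,3): flips 1 -> legal
(1,4): flips 1 -> legal
(1,7): no bracket -> illegal
(2,2): flips 1 -> legal
(4,1): no bracket -> illegal
(4,2): no bracket -> illegal
(4,7): flips 2 -> legal
(5,1): flips 1 -> legal
(5,4): flips 1 -> legal
(5,5): flips 2 -> legal
(5,6): flips 1 -> legal
(5,7): flips 1 -> legal
(6,1): flips 1 -> legal
(6,2): no bracket -> illegal
(6,3): no bracket -> illegal
B mobility = 14
-- W to move --
(1,3): flips 2 -> legal
(1,4): flips 1 -> legal
(1,7): no bracket -> illegal
(2,1): no bracket -> illegal
(2,2): no bracket -> illegal
(3,1): flips 2 -> legal
(4,1): flips 1 -> legal
(4,2): flips 4 -> legal
(4,7): no bracket -> illegal
(5,4): flips 2 -> legal
(5,5): no bracket -> illegal
(6,2): no bracket -> illegal
(6,3): flips 3 -> legal
(6,4): no bracket -> illegal
W mobility = 7

Answer: B=14 W=7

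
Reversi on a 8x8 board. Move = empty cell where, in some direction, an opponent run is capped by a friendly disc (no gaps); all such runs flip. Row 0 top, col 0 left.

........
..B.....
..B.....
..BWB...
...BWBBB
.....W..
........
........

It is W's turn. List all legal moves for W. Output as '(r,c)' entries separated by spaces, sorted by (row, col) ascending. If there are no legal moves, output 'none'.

Answer: (1,1) (2,4) (3,1) (3,5) (3,7) (4,2) (5,3)

Derivation:
(0,1): no bracket -> illegal
(0,2): no bracket -> illegal
(0,3): no bracket -> illegal
(1,1): flips 1 -> legal
(1,3): no bracket -> illegal
(2,1): no bracket -> illegal
(2,3): no bracket -> illegal
(2,4): flips 1 -> legal
(2,5): no bracket -> illegal
(3,1): flips 1 -> legal
(3,5): flips 2 -> legal
(3,6): no bracket -> illegal
(3,7): flips 1 -> legal
(4,1): no bracket -> illegal
(4,2): flips 1 -> legal
(5,2): no bracket -> illegal
(5,3): flips 1 -> legal
(5,4): no bracket -> illegal
(5,6): no bracket -> illegal
(5,7): no bracket -> illegal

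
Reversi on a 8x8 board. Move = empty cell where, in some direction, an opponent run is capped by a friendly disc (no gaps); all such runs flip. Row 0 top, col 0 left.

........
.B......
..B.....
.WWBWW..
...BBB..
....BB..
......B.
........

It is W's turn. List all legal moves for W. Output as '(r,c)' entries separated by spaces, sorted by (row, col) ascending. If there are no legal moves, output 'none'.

(0,0): no bracket -> illegal
(0,1): no bracket -> illegal
(0,2): no bracket -> illegal
(1,0): no bracket -> illegal
(1,2): flips 1 -> legal
(1,3): flips 1 -> legal
(2,0): no bracket -> illegal
(2,1): no bracket -> illegal
(2,3): no bracket -> illegal
(2,4): no bracket -> illegal
(3,6): no bracket -> illegal
(4,2): no bracket -> illegal
(4,6): no bracket -> illegal
(5,2): flips 1 -> legal
(5,3): flips 1 -> legal
(5,6): flips 1 -> legal
(5,7): no bracket -> illegal
(6,3): no bracket -> illegal
(6,4): flips 2 -> legal
(6,5): flips 4 -> legal
(6,7): no bracket -> illegal
(7,5): no bracket -> illegal
(7,6): no bracket -> illegal
(7,7): no bracket -> illegal

Answer: (1,2) (1,3) (5,2) (5,3) (5,6) (6,4) (6,5)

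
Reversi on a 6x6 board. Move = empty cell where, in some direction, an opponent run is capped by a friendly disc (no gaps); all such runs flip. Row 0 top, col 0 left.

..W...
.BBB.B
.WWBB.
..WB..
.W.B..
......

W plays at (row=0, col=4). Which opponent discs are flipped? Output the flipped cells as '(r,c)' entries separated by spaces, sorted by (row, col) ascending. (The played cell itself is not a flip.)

Dir NW: edge -> no flip
Dir N: edge -> no flip
Dir NE: edge -> no flip
Dir W: first cell '.' (not opp) -> no flip
Dir E: first cell '.' (not opp) -> no flip
Dir SW: opp run (1,3) capped by W -> flip
Dir S: first cell '.' (not opp) -> no flip
Dir SE: opp run (1,5), next=edge -> no flip

Answer: (1,3)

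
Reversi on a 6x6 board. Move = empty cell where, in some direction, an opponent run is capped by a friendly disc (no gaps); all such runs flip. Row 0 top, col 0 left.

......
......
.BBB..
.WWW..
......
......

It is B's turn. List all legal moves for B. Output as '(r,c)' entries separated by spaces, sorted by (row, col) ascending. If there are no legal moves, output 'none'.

(2,0): no bracket -> illegal
(2,4): no bracket -> illegal
(3,0): no bracket -> illegal
(3,4): no bracket -> illegal
(4,0): flips 1 -> legal
(4,1): flips 2 -> legal
(4,2): flips 1 -> legal
(4,3): flips 2 -> legal
(4,4): flips 1 -> legal

Answer: (4,0) (4,1) (4,2) (4,3) (4,4)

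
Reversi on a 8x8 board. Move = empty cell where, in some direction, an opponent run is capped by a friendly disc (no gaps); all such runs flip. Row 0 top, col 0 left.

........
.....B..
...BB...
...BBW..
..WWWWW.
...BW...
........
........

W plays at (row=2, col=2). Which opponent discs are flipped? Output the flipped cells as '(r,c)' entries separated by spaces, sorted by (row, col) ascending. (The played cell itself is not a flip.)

Answer: (3,3)

Derivation:
Dir NW: first cell '.' (not opp) -> no flip
Dir N: first cell '.' (not opp) -> no flip
Dir NE: first cell '.' (not opp) -> no flip
Dir W: first cell '.' (not opp) -> no flip
Dir E: opp run (2,3) (2,4), next='.' -> no flip
Dir SW: first cell '.' (not opp) -> no flip
Dir S: first cell '.' (not opp) -> no flip
Dir SE: opp run (3,3) capped by W -> flip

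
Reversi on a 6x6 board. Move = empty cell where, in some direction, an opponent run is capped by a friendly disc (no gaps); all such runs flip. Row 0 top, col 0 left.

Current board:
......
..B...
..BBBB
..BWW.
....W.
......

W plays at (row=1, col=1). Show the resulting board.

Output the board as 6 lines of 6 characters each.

Answer: ......
.WB...
..WBBB
..BWW.
....W.
......

Derivation:
Place W at (1,1); scan 8 dirs for brackets.
Dir NW: first cell '.' (not opp) -> no flip
Dir N: first cell '.' (not opp) -> no flip
Dir NE: first cell '.' (not opp) -> no flip
Dir W: first cell '.' (not opp) -> no flip
Dir E: opp run (1,2), next='.' -> no flip
Dir SW: first cell '.' (not opp) -> no flip
Dir S: first cell '.' (not opp) -> no flip
Dir SE: opp run (2,2) capped by W -> flip
All flips: (2,2)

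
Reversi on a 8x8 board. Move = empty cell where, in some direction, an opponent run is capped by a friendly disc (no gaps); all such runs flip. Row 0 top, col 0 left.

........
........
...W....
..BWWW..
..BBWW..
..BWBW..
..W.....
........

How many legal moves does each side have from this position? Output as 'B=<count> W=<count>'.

-- B to move --
(1,2): no bracket -> illegal
(1,3): flips 2 -> legal
(1,4): flips 1 -> legal
(2,2): no bracket -> illegal
(2,4): flips 3 -> legal
(2,5): flips 1 -> legal
(2,6): no bracket -> illegal
(3,6): flips 4 -> legal
(4,6): flips 2 -> legal
(5,1): no bracket -> illegal
(5,6): flips 1 -> legal
(6,1): no bracket -> illegal
(6,3): flips 1 -> legal
(6,4): flips 1 -> legal
(6,5): no bracket -> illegal
(6,6): no bracket -> illegal
(7,1): no bracket -> illegal
(7,2): flips 1 -> legal
(7,3): no bracket -> illegal
B mobility = 10
-- W to move --
(2,1): no bracket -> illegal
(2,2): flips 3 -> legal
(3,1): flips 2 -> legal
(4,1): flips 3 -> legal
(5,1): flips 2 -> legal
(6,1): flips 2 -> legal
(6,3): flips 1 -> legal
(6,4): flips 1 -> legal
(6,5): no bracket -> illegal
W mobility = 7

Answer: B=10 W=7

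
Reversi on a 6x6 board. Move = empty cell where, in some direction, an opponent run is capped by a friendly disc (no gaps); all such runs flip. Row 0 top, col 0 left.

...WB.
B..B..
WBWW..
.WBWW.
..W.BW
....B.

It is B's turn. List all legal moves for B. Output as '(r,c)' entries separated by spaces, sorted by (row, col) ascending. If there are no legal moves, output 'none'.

Answer: (0,2) (1,1) (1,2) (1,4) (2,4) (3,0) (3,5) (4,0) (4,1) (4,3) (5,2)

Derivation:
(0,2): flips 1 -> legal
(1,1): flips 2 -> legal
(1,2): flips 1 -> legal
(1,4): flips 1 -> legal
(2,4): flips 3 -> legal
(2,5): no bracket -> illegal
(3,0): flips 2 -> legal
(3,5): flips 2 -> legal
(4,0): flips 2 -> legal
(4,1): flips 1 -> legal
(4,3): flips 2 -> legal
(5,1): no bracket -> illegal
(5,2): flips 1 -> legal
(5,3): no bracket -> illegal
(5,5): no bracket -> illegal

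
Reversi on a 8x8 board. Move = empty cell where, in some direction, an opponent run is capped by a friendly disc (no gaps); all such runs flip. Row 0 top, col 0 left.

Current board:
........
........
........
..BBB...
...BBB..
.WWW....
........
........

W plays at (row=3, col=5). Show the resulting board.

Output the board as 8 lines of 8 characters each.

Answer: ........
........
........
..BBBW..
...BWB..
.WWW....
........
........

Derivation:
Place W at (3,5); scan 8 dirs for brackets.
Dir NW: first cell '.' (not opp) -> no flip
Dir N: first cell '.' (not opp) -> no flip
Dir NE: first cell '.' (not opp) -> no flip
Dir W: opp run (3,4) (3,3) (3,2), next='.' -> no flip
Dir E: first cell '.' (not opp) -> no flip
Dir SW: opp run (4,4) capped by W -> flip
Dir S: opp run (4,5), next='.' -> no flip
Dir SE: first cell '.' (not opp) -> no flip
All flips: (4,4)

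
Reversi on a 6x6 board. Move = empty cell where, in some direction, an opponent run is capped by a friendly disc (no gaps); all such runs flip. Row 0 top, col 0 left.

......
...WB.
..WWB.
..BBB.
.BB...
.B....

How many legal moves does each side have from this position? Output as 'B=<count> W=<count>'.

-- B to move --
(0,2): flips 1 -> legal
(0,3): flips 2 -> legal
(0,4): no bracket -> illegal
(1,1): flips 1 -> legal
(1,2): flips 3 -> legal
(2,1): flips 2 -> legal
(3,1): no bracket -> illegal
B mobility = 5
-- W to move --
(0,3): no bracket -> illegal
(0,4): no bracket -> illegal
(0,5): flips 1 -> legal
(1,5): flips 1 -> legal
(2,1): no bracket -> illegal
(2,5): flips 1 -> legal
(3,0): no bracket -> illegal
(3,1): no bracket -> illegal
(3,5): flips 1 -> legal
(4,0): no bracket -> illegal
(4,3): flips 1 -> legal
(4,4): flips 1 -> legal
(4,5): flips 1 -> legal
(5,0): flips 2 -> legal
(5,2): flips 2 -> legal
(5,3): no bracket -> illegal
W mobility = 9

Answer: B=5 W=9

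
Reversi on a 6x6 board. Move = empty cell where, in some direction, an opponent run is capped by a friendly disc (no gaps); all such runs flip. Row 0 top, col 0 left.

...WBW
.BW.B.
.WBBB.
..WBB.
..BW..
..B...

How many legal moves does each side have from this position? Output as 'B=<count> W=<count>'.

Answer: B=8 W=7

Derivation:
-- B to move --
(0,1): flips 1 -> legal
(0,2): flips 2 -> legal
(1,0): no bracket -> illegal
(1,3): flips 1 -> legal
(1,5): no bracket -> illegal
(2,0): flips 1 -> legal
(3,0): no bracket -> illegal
(3,1): flips 2 -> legal
(4,1): flips 1 -> legal
(4,4): flips 1 -> legal
(5,3): flips 1 -> legal
(5,4): no bracket -> illegal
B mobility = 8
-- W to move --
(0,0): no bracket -> illegal
(0,1): flips 1 -> legal
(0,2): no bracket -> illegal
(1,0): flips 1 -> legal
(1,3): flips 2 -> legal
(1,5): no bracket -> illegal
(2,0): no bracket -> illegal
(2,5): flips 5 -> legal
(3,1): no bracket -> illegal
(3,5): flips 2 -> legal
(4,1): flips 1 -> legal
(4,4): no bracket -> illegal
(4,5): flips 2 -> legal
(5,1): no bracket -> illegal
(5,3): no bracket -> illegal
W mobility = 7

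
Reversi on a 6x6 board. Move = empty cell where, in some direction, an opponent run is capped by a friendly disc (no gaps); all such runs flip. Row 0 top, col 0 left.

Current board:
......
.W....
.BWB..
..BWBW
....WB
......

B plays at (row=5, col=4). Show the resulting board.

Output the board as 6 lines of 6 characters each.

Place B at (5,4); scan 8 dirs for brackets.
Dir NW: first cell '.' (not opp) -> no flip
Dir N: opp run (4,4) capped by B -> flip
Dir NE: first cell 'B' (not opp) -> no flip
Dir W: first cell '.' (not opp) -> no flip
Dir E: first cell '.' (not opp) -> no flip
Dir SW: edge -> no flip
Dir S: edge -> no flip
Dir SE: edge -> no flip
All flips: (4,4)

Answer: ......
.W....
.BWB..
..BWBW
....BB
....B.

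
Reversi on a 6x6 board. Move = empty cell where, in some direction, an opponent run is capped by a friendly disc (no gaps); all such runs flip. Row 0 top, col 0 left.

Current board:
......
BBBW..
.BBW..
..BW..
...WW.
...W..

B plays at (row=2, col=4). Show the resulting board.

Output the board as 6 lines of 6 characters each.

Place B at (2,4); scan 8 dirs for brackets.
Dir NW: opp run (1,3), next='.' -> no flip
Dir N: first cell '.' (not opp) -> no flip
Dir NE: first cell '.' (not opp) -> no flip
Dir W: opp run (2,3) capped by B -> flip
Dir E: first cell '.' (not opp) -> no flip
Dir SW: opp run (3,3), next='.' -> no flip
Dir S: first cell '.' (not opp) -> no flip
Dir SE: first cell '.' (not opp) -> no flip
All flips: (2,3)

Answer: ......
BBBW..
.BBBB.
..BW..
...WW.
...W..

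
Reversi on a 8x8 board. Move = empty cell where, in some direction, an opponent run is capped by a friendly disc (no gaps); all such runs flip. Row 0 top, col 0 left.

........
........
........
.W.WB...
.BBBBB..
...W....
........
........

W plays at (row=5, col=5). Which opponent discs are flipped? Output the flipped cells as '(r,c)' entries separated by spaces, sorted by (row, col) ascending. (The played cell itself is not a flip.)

Answer: (4,4)

Derivation:
Dir NW: opp run (4,4) capped by W -> flip
Dir N: opp run (4,5), next='.' -> no flip
Dir NE: first cell '.' (not opp) -> no flip
Dir W: first cell '.' (not opp) -> no flip
Dir E: first cell '.' (not opp) -> no flip
Dir SW: first cell '.' (not opp) -> no flip
Dir S: first cell '.' (not opp) -> no flip
Dir SE: first cell '.' (not opp) -> no flip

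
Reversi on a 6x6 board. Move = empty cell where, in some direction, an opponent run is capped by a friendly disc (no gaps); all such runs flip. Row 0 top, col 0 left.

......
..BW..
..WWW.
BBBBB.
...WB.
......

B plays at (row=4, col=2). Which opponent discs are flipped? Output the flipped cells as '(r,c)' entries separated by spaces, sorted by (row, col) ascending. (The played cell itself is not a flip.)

Answer: (4,3)

Derivation:
Dir NW: first cell 'B' (not opp) -> no flip
Dir N: first cell 'B' (not opp) -> no flip
Dir NE: first cell 'B' (not opp) -> no flip
Dir W: first cell '.' (not opp) -> no flip
Dir E: opp run (4,3) capped by B -> flip
Dir SW: first cell '.' (not opp) -> no flip
Dir S: first cell '.' (not opp) -> no flip
Dir SE: first cell '.' (not opp) -> no flip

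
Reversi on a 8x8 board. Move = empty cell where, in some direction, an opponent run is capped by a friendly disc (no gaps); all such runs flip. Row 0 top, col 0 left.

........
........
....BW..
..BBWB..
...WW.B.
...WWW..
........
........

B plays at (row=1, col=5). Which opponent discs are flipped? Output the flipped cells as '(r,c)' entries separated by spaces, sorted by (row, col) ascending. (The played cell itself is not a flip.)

Dir NW: first cell '.' (not opp) -> no flip
Dir N: first cell '.' (not opp) -> no flip
Dir NE: first cell '.' (not opp) -> no flip
Dir W: first cell '.' (not opp) -> no flip
Dir E: first cell '.' (not opp) -> no flip
Dir SW: first cell 'B' (not opp) -> no flip
Dir S: opp run (2,5) capped by B -> flip
Dir SE: first cell '.' (not opp) -> no flip

Answer: (2,5)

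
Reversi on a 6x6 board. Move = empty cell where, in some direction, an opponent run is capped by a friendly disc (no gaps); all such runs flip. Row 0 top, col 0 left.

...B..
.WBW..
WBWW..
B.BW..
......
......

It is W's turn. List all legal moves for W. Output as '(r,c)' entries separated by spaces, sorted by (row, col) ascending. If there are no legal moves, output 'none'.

Answer: (0,1) (0,2) (3,1) (4,0) (4,1) (4,2)

Derivation:
(0,1): flips 1 -> legal
(0,2): flips 1 -> legal
(0,4): no bracket -> illegal
(1,0): no bracket -> illegal
(1,4): no bracket -> illegal
(3,1): flips 2 -> legal
(4,0): flips 1 -> legal
(4,1): flips 1 -> legal
(4,2): flips 1 -> legal
(4,3): no bracket -> illegal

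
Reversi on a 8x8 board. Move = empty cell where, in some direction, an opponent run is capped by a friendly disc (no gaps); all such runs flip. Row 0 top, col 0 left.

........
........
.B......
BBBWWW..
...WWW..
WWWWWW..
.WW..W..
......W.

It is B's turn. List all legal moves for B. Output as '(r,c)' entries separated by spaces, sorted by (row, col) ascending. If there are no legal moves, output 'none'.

(2,2): no bracket -> illegal
(2,3): no bracket -> illegal
(2,4): no bracket -> illegal
(2,5): no bracket -> illegal
(2,6): no bracket -> illegal
(3,6): flips 3 -> legal
(4,0): no bracket -> illegal
(4,1): no bracket -> illegal
(4,2): no bracket -> illegal
(4,6): no bracket -> illegal
(5,6): no bracket -> illegal
(6,0): no bracket -> illegal
(6,3): no bracket -> illegal
(6,4): no bracket -> illegal
(6,6): no bracket -> illegal
(6,7): no bracket -> illegal
(7,0): no bracket -> illegal
(7,1): no bracket -> illegal
(7,2): no bracket -> illegal
(7,3): no bracket -> illegal
(7,4): no bracket -> illegal
(7,5): no bracket -> illegal
(7,7): no bracket -> illegal

Answer: (3,6)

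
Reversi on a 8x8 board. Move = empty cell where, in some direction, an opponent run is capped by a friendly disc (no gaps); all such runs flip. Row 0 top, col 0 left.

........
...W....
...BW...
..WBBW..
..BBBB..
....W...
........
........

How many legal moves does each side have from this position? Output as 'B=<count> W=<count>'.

Answer: B=13 W=7

Derivation:
-- B to move --
(0,2): no bracket -> illegal
(0,3): flips 1 -> legal
(0,4): no bracket -> illegal
(1,2): no bracket -> illegal
(1,4): flips 1 -> legal
(1,5): flips 1 -> legal
(2,1): flips 1 -> legal
(2,2): flips 1 -> legal
(2,5): flips 2 -> legal
(2,6): flips 1 -> legal
(3,1): flips 1 -> legal
(3,6): flips 1 -> legal
(4,1): flips 1 -> legal
(4,6): no bracket -> illegal
(5,3): no bracket -> illegal
(5,5): no bracket -> illegal
(6,3): flips 1 -> legal
(6,4): flips 1 -> legal
(6,5): flips 1 -> legal
B mobility = 13
-- W to move --
(1,2): no bracket -> illegal
(1,4): flips 1 -> legal
(2,2): flips 1 -> legal
(2,5): no bracket -> illegal
(3,1): no bracket -> illegal
(3,6): flips 1 -> legal
(4,1): no bracket -> illegal
(4,6): no bracket -> illegal
(5,1): flips 2 -> legal
(5,2): flips 1 -> legal
(5,3): flips 4 -> legal
(5,5): flips 1 -> legal
(5,6): no bracket -> illegal
W mobility = 7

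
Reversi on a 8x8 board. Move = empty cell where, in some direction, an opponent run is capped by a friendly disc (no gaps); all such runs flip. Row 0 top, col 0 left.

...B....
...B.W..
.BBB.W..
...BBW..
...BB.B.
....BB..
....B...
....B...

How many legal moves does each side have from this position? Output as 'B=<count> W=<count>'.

Answer: B=4 W=4

Derivation:
-- B to move --
(0,4): no bracket -> illegal
(0,5): no bracket -> illegal
(0,6): no bracket -> illegal
(1,4): no bracket -> illegal
(1,6): flips 1 -> legal
(2,4): flips 1 -> legal
(2,6): flips 1 -> legal
(3,6): flips 1 -> legal
(4,5): no bracket -> illegal
B mobility = 4
-- W to move --
(0,2): no bracket -> illegal
(0,4): no bracket -> illegal
(1,0): no bracket -> illegal
(1,1): no bracket -> illegal
(1,2): no bracket -> illegal
(1,4): no bracket -> illegal
(2,0): no bracket -> illegal
(2,4): no bracket -> illegal
(3,0): no bracket -> illegal
(3,1): no bracket -> illegal
(3,2): flips 2 -> legal
(3,6): no bracket -> illegal
(3,7): no bracket -> illegal
(4,2): no bracket -> illegal
(4,5): no bracket -> illegal
(4,7): no bracket -> illegal
(5,2): flips 2 -> legal
(5,3): flips 1 -> legal
(5,6): no bracket -> illegal
(5,7): flips 1 -> legal
(6,3): no bracket -> illegal
(6,5): no bracket -> illegal
(6,6): no bracket -> illegal
(7,3): no bracket -> illegal
(7,5): no bracket -> illegal
W mobility = 4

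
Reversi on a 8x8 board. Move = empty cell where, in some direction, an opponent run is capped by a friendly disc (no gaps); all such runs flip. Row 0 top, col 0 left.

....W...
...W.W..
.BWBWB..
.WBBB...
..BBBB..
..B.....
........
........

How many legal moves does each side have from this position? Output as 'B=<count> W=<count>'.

Answer: B=9 W=9

Derivation:
-- B to move --
(0,2): no bracket -> illegal
(0,3): flips 1 -> legal
(0,5): flips 1 -> legal
(0,6): flips 2 -> legal
(1,1): flips 1 -> legal
(1,2): flips 1 -> legal
(1,4): flips 1 -> legal
(1,6): no bracket -> illegal
(2,0): flips 1 -> legal
(2,6): no bracket -> illegal
(3,0): flips 1 -> legal
(3,5): no bracket -> illegal
(4,0): no bracket -> illegal
(4,1): flips 1 -> legal
B mobility = 9
-- W to move --
(1,0): no bracket -> illegal
(1,1): flips 1 -> legal
(1,2): no bracket -> illegal
(1,4): no bracket -> illegal
(1,6): no bracket -> illegal
(2,0): flips 1 -> legal
(2,6): flips 1 -> legal
(3,0): no bracket -> illegal
(3,5): flips 4 -> legal
(3,6): no bracket -> illegal
(4,1): no bracket -> illegal
(4,6): no bracket -> illegal
(5,1): flips 2 -> legal
(5,3): flips 4 -> legal
(5,4): flips 2 -> legal
(5,5): flips 2 -> legal
(5,6): no bracket -> illegal
(6,1): no bracket -> illegal
(6,2): flips 3 -> legal
(6,3): no bracket -> illegal
W mobility = 9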